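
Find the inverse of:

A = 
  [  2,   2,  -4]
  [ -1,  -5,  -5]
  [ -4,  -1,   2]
det(A) = (2)·((-5)(2) - (-5)(-1)) - (2)·((-1)(2) - (-5)(-4)) + (-4)·((-1)(-1) - (-5)(-4))
  = (2)(-15) - (2)(-22) + (-4)(-19)
  = 90
det(A) = 90 ≠ 0, so A is invertible.

Cofactors Cᵢⱼ = (-1)ⁱ⁺ʲ·Mᵢⱼ:
C = 
  [-15,  22, -19]
  [  0, -12,  -6]
  [-30,  14,  -8]

adj(A) = Cᵀ:
adj(A) = 
  [-15,   0, -30]
  [ 22, -12,  14]
  [-19,  -6,  -8]

A⁻¹ = (1/90) · adj(A):
A⁻¹ = 
  [  -1/6,      0,   -1/3]
  [ 11/45,  -2/15,   7/45]
  [-19/90,  -1/15,  -4/45]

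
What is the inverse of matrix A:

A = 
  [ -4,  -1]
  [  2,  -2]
det(A) = (-4)(-2) - (-1)(2) = 10
For a 2×2 matrix, A⁻¹ = (1/det(A)) · [[d, -b], [-c, a]]
    = (1/10) · [[-2, 1], [-2, -4]]

A⁻¹ = 
  [-1/5, 1/10]
  [-1/5, -2/5]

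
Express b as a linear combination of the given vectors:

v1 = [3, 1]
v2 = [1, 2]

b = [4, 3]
c1 = 1, c2 = 1

b = 1·v1 + 1·v2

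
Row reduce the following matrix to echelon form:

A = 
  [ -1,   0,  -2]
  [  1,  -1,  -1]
Row operations:
R2 → R2 + (1)·R1

Resulting echelon form:
REF = 
  [ -1,   0,  -2]
  [  0,  -1,  -3]

Rank = 2 (number of non-zero pivot rows).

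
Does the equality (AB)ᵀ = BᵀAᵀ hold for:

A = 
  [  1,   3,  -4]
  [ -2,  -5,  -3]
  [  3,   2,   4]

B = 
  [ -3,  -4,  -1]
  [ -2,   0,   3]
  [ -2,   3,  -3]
Yes

(AB)ᵀ = 
  [ -1,  22, -21]
  [-16,  -1,   0]
  [ 20,  -4,  -9]

BᵀAᵀ = 
  [ -1,  22, -21]
  [-16,  -1,   0]
  [ 20,  -4,  -9]

Both sides are equal — this is the standard identity (AB)ᵀ = BᵀAᵀ, which holds for all A, B.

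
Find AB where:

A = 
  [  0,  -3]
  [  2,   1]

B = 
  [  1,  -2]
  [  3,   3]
A is 2×2 and B is 2×2, so AB is 2×2. Each entry is (row of A)·(column of B):
AB[1,1] = (0)(1) + (-3)(3) = -9
AB[1,2] = (0)(-2) + (-3)(3) = -9
AB[2,1] = (2)(1) + (1)(3) = 5
AB[2,2] = (2)(-2) + (1)(3) = -1

AB = 
  [ -9,  -9]
  [  5,  -1]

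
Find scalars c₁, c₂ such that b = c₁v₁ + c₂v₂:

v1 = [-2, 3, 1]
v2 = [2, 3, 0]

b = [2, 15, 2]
c1 = 2, c2 = 3

b = 2·v1 + 3·v2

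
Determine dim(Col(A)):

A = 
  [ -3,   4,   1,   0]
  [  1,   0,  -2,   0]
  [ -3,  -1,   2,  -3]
Row reduce:
R2 → R2 + (1/3)·R1
R3 → R3 - (1)·R1
R3 → R3 + (15/4)·R2
REF = 
  [   -3,     4,     1,     0]
  [    0,   4/3,  -5/3,     0]
  [    0,     0, -21/4,    -3]
Pivot columns: 1, 2, 3 → 3 pivots.
dim(Col(A)) = number of pivot columns = 3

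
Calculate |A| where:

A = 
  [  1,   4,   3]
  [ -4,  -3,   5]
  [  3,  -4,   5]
Cofactor expansion along row 1:
det(A) = (1)·((-3)(5) - (5)(-4)) - (4)·((-4)(5) - (5)(3)) + (3)·((-4)(-4) - (-3)(3))
  = (1)(5) - (4)(-35) + (3)(25)
  = 220

det(A) = 220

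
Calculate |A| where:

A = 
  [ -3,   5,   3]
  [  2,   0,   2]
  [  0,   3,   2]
16

Cofactor expansion along row 1:
det(A) = (-3)·((0)(2) - (2)(3)) - (5)·((2)(2) - (2)(0)) + (3)·((2)(3) - (0)(0))
  = (-3)(-6) - (5)(4) + (3)(6)
  = 16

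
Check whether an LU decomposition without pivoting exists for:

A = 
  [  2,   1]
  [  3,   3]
Yes.
A[1,1] = 2 ≠ 0, so Gaussian elimination proceeds without a row swap: multiplier ℓ₂₁ = (3)/(2) = 3/2, and U[2,2] = 3 - (3/2)(1) = 3/2.
L = 
  [  1,   0]
  [3/2,   1]
U = 
  [  2,   1]
  [  0, 3/2]
Check row 2 of LU: [(3/2)(2), (3/2)(1) + (3/2)] = [3, 3] = row 2 of A ✓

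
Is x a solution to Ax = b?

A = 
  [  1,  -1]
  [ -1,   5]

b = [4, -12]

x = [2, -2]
Yes

Ax = [4, -12] = b ✓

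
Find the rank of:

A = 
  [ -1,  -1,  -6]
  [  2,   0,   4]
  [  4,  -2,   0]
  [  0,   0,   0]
rank(A) = 2

Row reduce:
R2 → R2 + (2)·R1
R3 → R3 + (4)·R1
R3 → R3 - (3)·R2
REF = 
  [ -1,  -1,  -6]
  [  0,  -2,  -8]
  [  0,   0,   0]
  [  0,   0,   0]
Pivot columns: 1, 2 → 2 pivots.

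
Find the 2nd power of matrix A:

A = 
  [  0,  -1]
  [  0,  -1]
A² = A·A:
A²[1,1] = (0)(0) + (-1)(0) = 0
A²[1,2] = (0)(-1) + (-1)(-1) = 1
A²[2,1] = (0)(0) + (-1)(0) = 0
A²[2,2] = (0)(-1) + (-1)(-1) = 1
A² = 
  [  0,   1]
  [  0,   1]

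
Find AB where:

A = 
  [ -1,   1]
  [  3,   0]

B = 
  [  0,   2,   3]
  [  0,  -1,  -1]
A is 2×2 and B is 2×3, so AB is 2×3. Each entry is (row of A)·(column of B):
AB[1,1] = (-1)(0) + (1)(0) = 0
AB[1,2] = (-1)(2) + (1)(-1) = -3
AB[1,3] = (-1)(3) + (1)(-1) = -4
AB[2,1] = (3)(0) + (0)(0) = 0
AB[2,2] = (3)(2) + (0)(-1) = 6
AB[2,3] = (3)(3) + (0)(-1) = 9

AB = 
  [  0,  -3,  -4]
  [  0,   6,   9]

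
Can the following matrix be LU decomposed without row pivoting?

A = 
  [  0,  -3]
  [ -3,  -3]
No.
A[1,1] = 0 but A[2,1] = -3 ≠ 0. Any LU with L unit lower triangular has (LU)[1,1] = U[1,1] and (LU)[2,1] = L[2,1]·U[1,1]; matching A forces U[1,1] = 0, which then forces (LU)[2,1] = 0 ≠ -3. A row swap (pivoting) is required.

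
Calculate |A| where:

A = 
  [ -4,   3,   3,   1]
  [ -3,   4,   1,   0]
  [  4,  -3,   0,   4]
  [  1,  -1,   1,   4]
-32

Cofactor expansion along row 1: det(A) = a₁₁M₁₁ - a₁₂M₁₂ + a₁₃M₁₃ - a₁₄M₁₄

M₁₁ = det[[4, 1, 0]; [-3, 0, 4]; [-1, 1, 4]]
  = (4)·((0)(4) - (4)(1)) - (1)·((-3)(4) - (4)(-1)) + (0)·((-3)(1) - (0)(-1))
  = (4)(-4) - (1)(-8) + (0)(-3)
  = -8
M₁₂ = det[[-3, 1, 0]; [4, 0, 4]; [1, 1, 4]]
  = (-3)·((0)(4) - (4)(1)) - (1)·((4)(4) - (4)(1)) + (0)·((4)(1) - (0)(1))
  = (-3)(-4) - (1)(12) + (0)(4)
  = 0
M₁₃ = det[[-3, 4, 0]; [4, -3, 4]; [1, -1, 4]]
  = (-3)·((-3)(4) - (4)(-1)) - (4)·((4)(4) - (4)(1)) + (0)·((4)(-1) - (-3)(1))
  = (-3)(-8) - (4)(12) + (0)(-1)
  = -24
M₁₄ = det[[-3, 4, 1]; [4, -3, 0]; [1, -1, 1]]
  = (-3)·((-3)(1) - (0)(-1)) - (4)·((4)(1) - (0)(1)) + (1)·((4)(-1) - (-3)(1))
  = (-3)(-3) - (4)(4) + (1)(-1)
  = -8

det(A) = (-4)(-8) - (3)(0) + (3)(-24) - (1)(-8) = -32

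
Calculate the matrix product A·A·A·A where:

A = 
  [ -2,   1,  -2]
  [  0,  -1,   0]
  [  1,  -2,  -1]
A² = A·A:
A²[1,1] = (-2)(-2) + (1)(0) + (-2)(1) = 2
A²[1,2] = (-2)(1) + (1)(-1) + (-2)(-2) = 1
A²[1,3] = (-2)(-2) + (1)(0) + (-2)(-1) = 6
A²[2,1] = (0)(-2) + (-1)(0) + (0)(1) = 0
A²[2,2] = (0)(1) + (-1)(-1) + (0)(-2) = 1
A²[2,3] = (0)(-2) + (-1)(0) + (0)(-1) = 0
A²[3,1] = (1)(-2) + (-2)(0) + (-1)(1) = -3
A²[3,2] = (1)(1) + (-2)(-1) + (-1)(-2) = 5
A²[3,3] = (1)(-2) + (-2)(0) + (-1)(-1) = -1
A² = 
  [  2,   1,   6]
  [  0,   1,   0]
  [ -3,   5,  -1]

A^3 = A^2·A:
A^3[1,1] = (2)(-2) + (1)(0) + (6)(1) = 2
A^3[1,2] = (2)(1) + (1)(-1) + (6)(-2) = -11
A^3[1,3] = (2)(-2) + (1)(0) + (6)(-1) = -10
A^3[2,1] = (0)(-2) + (1)(0) + (0)(1) = 0
A^3[2,2] = (0)(1) + (1)(-1) + (0)(-2) = -1
A^3[2,3] = (0)(-2) + (1)(0) + (0)(-1) = 0
A^3[3,1] = (-3)(-2) + (5)(0) + (-1)(1) = 5
A^3[3,2] = (-3)(1) + (5)(-1) + (-1)(-2) = -6
A^3[3,3] = (-3)(-2) + (5)(0) + (-1)(-1) = 7
A^3 = 
  [  2, -11, -10]
  [  0,  -1,   0]
  [  5,  -6,   7]

A^4 = A^3·A:
A^4[1,1] = (2)(-2) + (-11)(0) + (-10)(1) = -14
A^4[1,2] = (2)(1) + (-11)(-1) + (-10)(-2) = 33
A^4[1,3] = (2)(-2) + (-11)(0) + (-10)(-1) = 6
A^4[2,1] = (0)(-2) + (-1)(0) + (0)(1) = 0
A^4[2,2] = (0)(1) + (-1)(-1) + (0)(-2) = 1
A^4[2,3] = (0)(-2) + (-1)(0) + (0)(-1) = 0
A^4[3,1] = (5)(-2) + (-6)(0) + (7)(1) = -3
A^4[3,2] = (5)(1) + (-6)(-1) + (7)(-2) = -3
A^4[3,3] = (5)(-2) + (-6)(0) + (7)(-1) = -17
A^4 = 
  [-14,  33,   6]
  [  0,   1,   0]
  [ -3,  -3, -17]

Therefore
A^4 = 
  [-14,  33,   6]
  [  0,   1,   0]
  [ -3,  -3, -17]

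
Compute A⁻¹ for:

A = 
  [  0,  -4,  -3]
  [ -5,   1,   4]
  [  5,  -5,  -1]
det(A) = (0)·((1)(-1) - (4)(-5)) - (-4)·((-5)(-1) - (4)(5)) + (-3)·((-5)(-5) - (1)(5))
  = (0)(19) - (-4)(-15) + (-3)(20)
  = -120
det(A) = -120 ≠ 0, so A is invertible.

Cofactors Cᵢⱼ = (-1)ⁱ⁺ʲ·Mᵢⱼ:
C = 
  [ 19,  15,  20]
  [ 11,  15, -20]
  [-13,  15, -20]

adj(A) = Cᵀ:
adj(A) = 
  [ 19,  11, -13]
  [ 15,  15,  15]
  [ 20, -20, -20]

A⁻¹ = (-1/120) · adj(A):
A⁻¹ = 
  [-19/120, -11/120,  13/120]
  [   -1/8,    -1/8,    -1/8]
  [   -1/6,     1/6,     1/6]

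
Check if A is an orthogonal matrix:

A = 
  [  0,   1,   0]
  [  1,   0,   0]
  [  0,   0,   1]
Yes

AᵀA = 
  [  1,   0,   0]
  [  0,   1,   0]
  [  0,   0,   1]
= I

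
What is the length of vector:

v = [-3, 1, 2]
3.742

||v||₂ = √((-3)² + (1)² + (2)²) = √14 = 3.742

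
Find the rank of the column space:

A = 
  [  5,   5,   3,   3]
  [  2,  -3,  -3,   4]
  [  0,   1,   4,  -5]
Row reduce:
R2 → R2 - (2/5)·R1
R3 → R3 + (1/5)·R2
REF = 
  [      5,       5,       3,       3]
  [      0,      -5,   -21/5,    14/5]
  [      0,       0,   79/25, -111/25]
Pivot columns: 1, 2, 3 → 3 pivots.
dim(Col(A)) = number of pivot columns = 3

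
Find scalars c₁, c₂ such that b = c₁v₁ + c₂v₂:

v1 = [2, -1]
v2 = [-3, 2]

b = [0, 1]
c1 = 3, c2 = 2

b = 3·v1 + 2·v2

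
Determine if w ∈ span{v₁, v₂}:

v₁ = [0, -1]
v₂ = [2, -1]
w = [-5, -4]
Yes

Form the augmented matrix and row-reduce:
[v₁|v₂|w] = 
  [  0,   2,  -5]
  [ -1,  -1,  -4]
Swap R1 ↔ R2
REF = 
  [ -1,  -1,  -4]
  [  0,   2,  -5]

No row of the form [0 0 | nonzero], so the system is consistent. Back-substitution gives c₁ = 13/2, c₂ = -5/2: w = (13/2)·v₁ + (-5/2)·v₂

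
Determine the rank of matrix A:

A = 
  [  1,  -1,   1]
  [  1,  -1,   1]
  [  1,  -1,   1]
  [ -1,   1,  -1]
rank(A) = 1

Row reduce:
R2 → R2 - (1)·R1
R3 → R3 - (1)·R1
R4 → R4 + (1)·R1
REF = 
  [  1,  -1,   1]
  [  0,   0,   0]
  [  0,   0,   0]
  [  0,   0,   0]
Pivot columns: 1 → 1 pivot.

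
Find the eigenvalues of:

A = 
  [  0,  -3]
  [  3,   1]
λ = (1 + i√35)/2, (1 - i√35)/2  (≈ 0.5 + 2.958i, 0.5 - 2.958i)

tr(A) = 1, det(A) = 9
Characteristic polynomial: λ² - tr(A)λ + det(A) = λ² - λ + 9
λ² - λ + 9 = 0  ⇒  λ = (1 ± √((-1)² - 4·(9)))/2 = (1 ± √(-35))/2
  = (1 + i√35)/2,  (1 - i√35)/2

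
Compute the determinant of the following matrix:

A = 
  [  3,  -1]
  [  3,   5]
For a 2×2 matrix, det = ad - bc = (3)(5) - (-1)(3) = 18

det(A) = 18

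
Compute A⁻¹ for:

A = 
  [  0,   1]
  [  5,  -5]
det(A) = (0)(-5) - (1)(5) = -5
For a 2×2 matrix, A⁻¹ = (1/det(A)) · [[d, -b], [-c, a]]
    = (-1/5) · [[-5, -1], [-5, 0]]

A⁻¹ = 
  [  1, 1/5]
  [  1,   0]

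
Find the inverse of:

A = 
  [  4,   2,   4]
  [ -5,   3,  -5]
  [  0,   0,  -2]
det(A) = (4)·((3)(-2) - (-5)(0)) - (2)·((-5)(-2) - (-5)(0)) + (4)·((-5)(0) - (3)(0))
  = (4)(-6) - (2)(10) + (4)(0)
  = -44
det(A) = -44 ≠ 0, so A is invertible.

Cofactors Cᵢⱼ = (-1)ⁱ⁺ʲ·Mᵢⱼ:
C = 
  [ -6, -10,   0]
  [  4,  -8,   0]
  [-22,   0,  22]

adj(A) = Cᵀ:
adj(A) = 
  [ -6,   4, -22]
  [-10,  -8,   0]
  [  0,   0,  22]

A⁻¹ = (-1/44) · adj(A):
A⁻¹ = 
  [ 3/22, -1/11,   1/2]
  [ 5/22,  2/11,     0]
  [    0,     0,  -1/2]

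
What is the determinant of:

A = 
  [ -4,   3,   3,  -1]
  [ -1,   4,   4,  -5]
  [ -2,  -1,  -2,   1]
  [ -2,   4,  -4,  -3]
Cofactor expansion along row 1: det(A) = a₁₁M₁₁ - a₁₂M₁₂ + a₁₃M₁₃ - a₁₄M₁₄

M₁₁ = det[[4, 4, -5]; [-1, -2, 1]; [4, -4, -3]]
  = (4)·((-2)(-3) - (1)(-4)) - (4)·((-1)(-3) - (1)(4)) + (-5)·((-1)(-4) - (-2)(4))
  = (4)(10) - (4)(-1) + (-5)(12)
  = -16
M₁₂ = det[[-1, 4, -5]; [-2, -2, 1]; [-2, -4, -3]]
  = (-1)·((-2)(-3) - (1)(-4)) - (4)·((-2)(-3) - (1)(-2)) + (-5)·((-2)(-4) - (-2)(-2))
  = (-1)(10) - (4)(8) + (-5)(4)
  = -62
M₁₃ = det[[-1, 4, -5]; [-2, -1, 1]; [-2, 4, -3]]
  = (-1)·((-1)(-3) - (1)(4)) - (4)·((-2)(-3) - (1)(-2)) + (-5)·((-2)(4) - (-1)(-2))
  = (-1)(-1) - (4)(8) + (-5)(-10)
  = 19
M₁₄ = det[[-1, 4, 4]; [-2, -1, -2]; [-2, 4, -4]]
  = (-1)·((-1)(-4) - (-2)(4)) - (4)·((-2)(-4) - (-2)(-2)) + (4)·((-2)(4) - (-1)(-2))
  = (-1)(12) - (4)(4) + (4)(-10)
  = -68

det(A) = (-4)(-16) - (3)(-62) + (3)(19) - (-1)(-68) = 239

det(A) = 239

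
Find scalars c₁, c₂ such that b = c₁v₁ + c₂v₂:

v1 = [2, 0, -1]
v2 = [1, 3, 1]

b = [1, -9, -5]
c1 = 2, c2 = -3

b = 2·v1 + -3·v2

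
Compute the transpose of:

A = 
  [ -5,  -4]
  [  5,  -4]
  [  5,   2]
Aᵀ = 
  [ -5,   5,   5]
  [ -4,  -4,   2]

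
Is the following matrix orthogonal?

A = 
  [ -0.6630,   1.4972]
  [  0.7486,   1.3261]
No

AᵀA = 
  [  1,   0.0001]
  [  0.0001,   4.0001]
≠ I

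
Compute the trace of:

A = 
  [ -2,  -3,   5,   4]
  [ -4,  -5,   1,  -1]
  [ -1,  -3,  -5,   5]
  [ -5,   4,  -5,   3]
-9

tr(A) = -2 + -5 + -5 + 3 = -9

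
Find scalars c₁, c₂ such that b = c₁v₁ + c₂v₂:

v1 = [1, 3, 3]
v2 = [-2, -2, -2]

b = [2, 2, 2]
c1 = 0, c2 = -1

b = 0·v1 + -1·v2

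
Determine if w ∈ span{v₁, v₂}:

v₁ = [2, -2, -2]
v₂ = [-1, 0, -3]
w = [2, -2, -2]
Yes

Form the augmented matrix and row-reduce:
[v₁|v₂|w] = 
  [  2,  -1,   2]
  [ -2,   0,  -2]
  [ -2,  -3,  -2]
R2 → R2 + (1)·R1
R3 → R3 + (1)·R1
R3 → R3 - (4)·R2
REF = 
  [  2,  -1,   2]
  [  0,  -1,   0]
  [  0,   0,   0]

No row of the form [0 0 | nonzero], so the system is consistent. Back-substitution gives c₁ = 1, c₂ = 0: w = (1)·v₁ + (0)·v₂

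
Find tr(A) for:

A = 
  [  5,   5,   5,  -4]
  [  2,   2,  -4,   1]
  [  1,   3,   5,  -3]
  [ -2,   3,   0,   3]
15

tr(A) = 5 + 2 + 5 + 3 = 15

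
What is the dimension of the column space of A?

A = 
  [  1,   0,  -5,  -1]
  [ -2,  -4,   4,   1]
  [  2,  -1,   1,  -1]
Row reduce:
R2 → R2 + (2)·R1
R3 → R3 - (2)·R1
R3 → R3 - (1/4)·R2
REF = 
  [   1,    0,   -5,   -1]
  [   0,   -4,   -6,   -1]
  [   0,    0, 25/2,  5/4]
Pivot columns: 1, 2, 3 → 3 pivots.
dim(Col(A)) = number of pivot columns = 3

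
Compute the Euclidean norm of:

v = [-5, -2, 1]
5.477

||v||₂ = √((-5)² + (-2)² + (1)²) = √30 = 5.477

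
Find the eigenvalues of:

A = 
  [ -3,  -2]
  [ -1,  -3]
λ = -3 + √2, -3 - √2  (≈ -1.586, -4.414)

tr(A) = -6, det(A) = 7
Characteristic polynomial: λ² - tr(A)λ + det(A) = λ² + 6λ + 7
λ² + 6λ + 7 = 0  ⇒  λ = (-6 ± √((6)² - 4·(7)))/2 = (-6 ± √(8))/2
  = -3 + √2,  -3 - √2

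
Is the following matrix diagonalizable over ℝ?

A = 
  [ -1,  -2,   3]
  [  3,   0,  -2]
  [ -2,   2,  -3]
No

Characteristic polynomial: det(λI - A) = λ³ + 4λ² + 19λ + 12
By the rational root theorem any rational root is an integer dividing 12; none of those is a root, so p(λ) has no rational roots and hence (being an irreducible cubic) no repeated roots.
Discriminant of the cubic: Δ = -12204
Δ < 0 ⇒ one real eigenvalue and a complex-conjugate pair: λ ≈ -1.639 + 3.735i, -1.639 - 3.735i, -0.7214
Has complex eigenvalues (not diagonalizable over ℝ).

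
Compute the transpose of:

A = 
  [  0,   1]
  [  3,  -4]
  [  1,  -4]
Aᵀ = 
  [  0,   3,   1]
  [  1,  -4,  -4]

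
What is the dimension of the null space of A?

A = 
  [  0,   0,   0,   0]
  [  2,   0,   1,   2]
nullity(A) = 3

Row reduce:
Swap R1 ↔ R2
REF = 
  [  2,   0,   1,   2]
  [  0,   0,   0,   0]
Pivot columns: 1 → 1 pivot.
rank(A) = 1, so nullity(A) = 4 - 1 = 3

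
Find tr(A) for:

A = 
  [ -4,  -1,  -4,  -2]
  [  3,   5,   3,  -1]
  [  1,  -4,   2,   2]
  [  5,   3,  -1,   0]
3

tr(A) = -4 + 5 + 2 + 0 = 3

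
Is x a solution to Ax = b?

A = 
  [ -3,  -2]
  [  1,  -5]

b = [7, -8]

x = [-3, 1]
Yes

Ax = [7, -8] = b ✓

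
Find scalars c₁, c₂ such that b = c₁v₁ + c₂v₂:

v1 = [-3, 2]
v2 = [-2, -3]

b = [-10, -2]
c1 = 2, c2 = 2

b = 2·v1 + 2·v2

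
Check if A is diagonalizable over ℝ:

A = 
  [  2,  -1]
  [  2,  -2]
Yes

tr(A) = 0, det(A) = -2
Characteristic polynomial: λ² - tr(A)λ + det(A) = λ² - 2
λ² - 2 = 0  ⇒  λ = (0 ± √((0)² - 4·(-2)))/2 = (0 ± √(8))/2
  = √2,  -√2
Eigenvalues: √2, -√2  (≈ 1.414, -1.414)
The two irrational eigenvalues are distinct (simple), so each has alg. mult. = geom. mult. = 1.
Sum of geometric multiplicities equals n, so A has n independent eigenvectors.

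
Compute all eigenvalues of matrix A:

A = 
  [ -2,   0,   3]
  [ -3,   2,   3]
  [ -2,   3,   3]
λ = 1, 1 + √10, 1 - √10  (≈ 1, 4.162, -2.162)

Characteristic polynomial: det(λI - A) = λ³ - 3λ² - 7λ + 9
Testing integer divisors of the constant term: p(1) = 0, so (λ - 1) is a factor:
p(λ) = (λ - 1)(λ² - 2λ - 9)
λ² - 2λ - 9 = 0  ⇒  λ = (2 ± √((-2)² - 4·(-9)))/2 = (2 ± √(40))/2
  = 1 + √10,  1 - √10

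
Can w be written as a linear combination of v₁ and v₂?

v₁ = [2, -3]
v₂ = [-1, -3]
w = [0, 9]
Yes

Form the augmented matrix and row-reduce:
[v₁|v₂|w] = 
  [  2,  -1,   0]
  [ -3,  -3,   9]
R2 → R2 + (3/2)·R1
REF = 
  [   2,   -1,    0]
  [   0, -9/2,    9]

No row of the form [0 0 | nonzero], so the system is consistent. Back-substitution gives c₁ = -1, c₂ = -2: w = (-1)·v₁ + (-2)·v₂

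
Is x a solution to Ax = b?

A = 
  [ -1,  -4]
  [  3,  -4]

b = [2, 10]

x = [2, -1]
Yes

Ax = [2, 10] = b ✓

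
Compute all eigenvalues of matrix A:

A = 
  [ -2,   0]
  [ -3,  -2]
λ = -2, -2

tr(A) = -4, det(A) = 4
Characteristic polynomial: λ² - tr(A)λ + det(A) = λ² + 4λ + 4
λ² + 4λ + 4 = (λ + 2)²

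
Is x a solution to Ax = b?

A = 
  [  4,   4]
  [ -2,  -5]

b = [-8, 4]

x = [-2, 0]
Yes

Ax = [-8, 4] = b ✓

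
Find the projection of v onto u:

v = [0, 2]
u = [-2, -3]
proj_u(v) = [12/13, 18/13]

v·u = (0)(-2) + (2)(-3) = -6
u·u = (-2)² + (-3)² = 13
proj_u(v) = (v·u / u·u) × u = (-6/13) × u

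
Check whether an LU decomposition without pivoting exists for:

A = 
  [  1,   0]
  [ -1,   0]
Yes.
A[1,1] = 1 ≠ 0, so Gaussian elimination proceeds without a row swap: multiplier ℓ₂₁ = (-1)/(1) = -1, and U[2,2] = 0 - (-1)(0) = 0.
L = 
  [  1,   0]
  [ -1,   1]
U = 
  [  1,   0]
  [  0,   0]
Check row 2 of LU: [(-1)(1), (-1)(0) + 0] = [-1, 0] = row 2 of A ✓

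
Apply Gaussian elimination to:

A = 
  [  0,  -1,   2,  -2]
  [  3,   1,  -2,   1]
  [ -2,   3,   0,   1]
Row operations:
Swap R1 ↔ R2
R3 → R3 + (2/3)·R1
R3 → R3 + (11/3)·R2

Resulting echelon form:
REF = 
  [    3,     1,    -2,     1]
  [    0,    -1,     2,    -2]
  [    0,     0,     6, -17/3]

Rank = 3 (number of non-zero pivot rows).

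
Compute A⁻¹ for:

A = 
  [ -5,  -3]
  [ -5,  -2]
det(A) = (-5)(-2) - (-3)(-5) = -5
For a 2×2 matrix, A⁻¹ = (1/det(A)) · [[d, -b], [-c, a]]
    = (-1/5) · [[-2, 3], [5, -5]]

A⁻¹ = 
  [ 2/5, -3/5]
  [  -1,    1]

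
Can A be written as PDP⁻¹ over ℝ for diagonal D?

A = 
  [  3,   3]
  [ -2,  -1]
No

tr(A) = 2, det(A) = 3
Characteristic polynomial: λ² - tr(A)λ + det(A) = λ² - 2λ + 3
λ² - 2λ + 3 = 0  ⇒  λ = (2 ± √((-2)² - 4·(3)))/2 = (2 ± √(-8))/2
  = 1 + i√2,  1 - i√2
Eigenvalues: 1 + i√2, 1 - i√2  (≈ 1 + 1.414i, 1 - 1.414i)
Has complex eigenvalues (not diagonalizable over ℝ).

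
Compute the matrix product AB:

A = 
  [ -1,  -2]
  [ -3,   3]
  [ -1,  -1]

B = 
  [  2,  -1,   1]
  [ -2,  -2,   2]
A is 3×2 and B is 2×3, so AB is 3×3. Each entry is (row of A)·(column of B):
AB[1,1] = (-1)(2) + (-2)(-2) = 2
AB[1,2] = (-1)(-1) + (-2)(-2) = 5
AB[1,3] = (-1)(1) + (-2)(2) = -5
AB[2,1] = (-3)(2) + (3)(-2) = -12
AB[2,2] = (-3)(-1) + (3)(-2) = -3
AB[2,3] = (-3)(1) + (3)(2) = 3
AB[3,1] = (-1)(2) + (-1)(-2) = 0
AB[3,2] = (-1)(-1) + (-1)(-2) = 3
AB[3,3] = (-1)(1) + (-1)(2) = -3

AB = 
  [  2,   5,  -5]
  [-12,  -3,   3]
  [  0,   3,  -3]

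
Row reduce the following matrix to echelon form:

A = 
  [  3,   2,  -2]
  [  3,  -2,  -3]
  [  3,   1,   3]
Row operations:
R2 → R2 - (1)·R1
R3 → R3 - (1)·R1
R3 → R3 - (1/4)·R2

Resulting echelon form:
REF = 
  [   3,    2,   -2]
  [   0,   -4,   -1]
  [   0,    0, 21/4]

Rank = 3 (number of non-zero pivot rows).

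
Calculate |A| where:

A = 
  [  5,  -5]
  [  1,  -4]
-15

For a 2×2 matrix, det = ad - bc = (5)(-4) - (-5)(1) = -15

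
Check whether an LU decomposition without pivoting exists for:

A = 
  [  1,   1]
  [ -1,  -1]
Yes.
A[1,1] = 1 ≠ 0, so Gaussian elimination proceeds without a row swap: multiplier ℓ₂₁ = (-1)/(1) = -1, and U[2,2] = -1 - (-1)(1) = 0.
L = 
  [  1,   0]
  [ -1,   1]
U = 
  [  1,   1]
  [  0,   0]
Check row 2 of LU: [(-1)(1), (-1)(1) + 0] = [-1, -1] = row 2 of A ✓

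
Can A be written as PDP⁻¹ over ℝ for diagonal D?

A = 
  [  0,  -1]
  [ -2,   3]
Yes

tr(A) = 3, det(A) = -2
Characteristic polynomial: λ² - tr(A)λ + det(A) = λ² - 3λ - 2
λ² - 3λ - 2 = 0  ⇒  λ = (3 ± √((-3)² - 4·(-2)))/2 = (3 ± √(17))/2
  = (3 + √17)/2,  (3 - √17)/2
Eigenvalues: (3 + √17)/2, (3 - √17)/2  (≈ 3.562, -0.5616)
The two irrational eigenvalues are distinct (simple), so each has alg. mult. = geom. mult. = 1.
Sum of geometric multiplicities equals n, so A has n independent eigenvectors.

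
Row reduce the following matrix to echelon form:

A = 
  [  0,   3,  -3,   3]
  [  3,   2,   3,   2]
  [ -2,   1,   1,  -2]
Row operations:
Swap R1 ↔ R2
R3 → R3 + (2/3)·R1
R3 → R3 - (7/9)·R2

Resulting echelon form:
REF = 
  [   3,    2,    3,    2]
  [   0,    3,   -3,    3]
  [   0,    0, 16/3,   -3]

Rank = 3 (number of non-zero pivot rows).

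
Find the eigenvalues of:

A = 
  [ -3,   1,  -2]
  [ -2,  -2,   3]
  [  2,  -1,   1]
λ = -1, (-3 + i√19)/2, (-3 - i√19)/2  (≈ -1, -1.5 + 2.179i, -1.5 - 2.179i)

Characteristic polynomial: det(λI - A) = λ³ + 4λ² + 10λ + 7
Testing integer divisors of the constant term: p(-1) = 0, so (λ + 1) is a factor:
p(λ) = (λ + 1)(λ² + 3λ + 7)
λ² + 3λ + 7 = 0  ⇒  λ = (-3 ± √((3)² - 4·(7)))/2 = (-3 ± √(-19))/2
  = (-3 + i√19)/2,  (-3 - i√19)/2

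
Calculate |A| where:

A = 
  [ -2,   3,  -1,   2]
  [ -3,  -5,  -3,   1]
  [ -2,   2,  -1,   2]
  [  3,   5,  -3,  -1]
Cofactor expansion along row 1: det(A) = a₁₁M₁₁ - a₁₂M₁₂ + a₁₃M₁₃ - a₁₄M₁₄

M₁₁ = det[[-5, -3, 1]; [2, -1, 2]; [5, -3, -1]]
  = (-5)·((-1)(-1) - (2)(-3)) - (-3)·((2)(-1) - (2)(5)) + (1)·((2)(-3) - (-1)(5))
  = (-5)(7) - (-3)(-12) + (1)(-1)
  = -72
M₁₂ = det[[-3, -3, 1]; [-2, -1, 2]; [3, -3, -1]]
  = (-3)·((-1)(-1) - (2)(-3)) - (-3)·((-2)(-1) - (2)(3)) + (1)·((-2)(-3) - (-1)(3))
  = (-3)(7) - (-3)(-4) + (1)(9)
  = -24
M₁₃ = det[[-3, -5, 1]; [-2, 2, 2]; [3, 5, -1]]
  = (-3)·((2)(-1) - (2)(5)) - (-5)·((-2)(-1) - (2)(3)) + (1)·((-2)(5) - (2)(3))
  = (-3)(-12) - (-5)(-4) + (1)(-16)
  = 0
M₁₄ = det[[-3, -5, -3]; [-2, 2, -1]; [3, 5, -3]]
  = (-3)·((2)(-3) - (-1)(5)) - (-5)·((-2)(-3) - (-1)(3)) + (-3)·((-2)(5) - (2)(3))
  = (-3)(-1) - (-5)(9) + (-3)(-16)
  = 96

det(A) = (-2)(-72) - (3)(-24) + (-1)(0) - (2)(96) = 24

det(A) = 24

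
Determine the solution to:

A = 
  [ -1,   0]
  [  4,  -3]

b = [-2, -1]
x = [2, 3]

Row reduce the augmented matrix [A|b]:
R2 → R2 + (4)·R1
REF = 
  [ -1,   0,  -2]
  [  0,  -3,  -9]

Back-substitution:
x₂ = (-9) / (-3) = 3
x₁ = (-2 - (0)(3)) / (-1) = 2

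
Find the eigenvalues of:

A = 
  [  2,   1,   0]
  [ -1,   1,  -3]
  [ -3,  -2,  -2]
Characteristic polynomial: det(λI - A) = λ³ - λ² - 9λ + 9
Testing integer divisors of the constant term: p(1) = 0, so (λ - 1) is a factor:
p(λ) = (λ - 1)(λ² - 9)
λ² - 9 = (λ + 3)(λ - 3)

λ = 1, 3, -3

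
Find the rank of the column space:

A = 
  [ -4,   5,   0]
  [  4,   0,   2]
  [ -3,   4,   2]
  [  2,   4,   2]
dim(Col(A)) = 3

Row reduce:
R2 → R2 + (1)·R1
R3 → R3 - (3/4)·R1
R4 → R4 + (1/2)·R1
R3 → R3 - (1/20)·R2
R4 → R4 - (13/10)·R2
R4 → R4 + (6/19)·R3
REF = 
  [   -4,     5,     0]
  [    0,     5,     2]
  [    0,     0, 19/10]
  [    0,     0,     0]
Pivot columns: 1, 2, 3 → 3 pivots.
dim(Col(A)) = number of pivot columns = 3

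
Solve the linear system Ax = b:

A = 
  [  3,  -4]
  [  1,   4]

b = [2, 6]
x = [2, 1]

Row reduce the augmented matrix [A|b]:
R2 → R2 - (1/3)·R1
REF = 
  [   3,   -4,    2]
  [   0, 16/3, 16/3]

Back-substitution:
x₂ = (16/3) / (16/3) = 1
x₁ = (2 - (-4)(1)) / 3 = 2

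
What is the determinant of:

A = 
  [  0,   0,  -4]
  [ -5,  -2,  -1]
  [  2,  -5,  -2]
Cofactor expansion along row 1:
det(A) = (0)·((-2)(-2) - (-1)(-5)) - (0)·((-5)(-2) - (-1)(2)) + (-4)·((-5)(-5) - (-2)(2))
  = (0)(-1) - (0)(12) + (-4)(29)
  = -116

det(A) = -116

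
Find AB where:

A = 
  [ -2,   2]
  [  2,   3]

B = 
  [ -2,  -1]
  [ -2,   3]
AB = 
  [  0,   8]
  [-10,   7]

A is 2×2 and B is 2×2, so AB is 2×2. Each entry is (row of A)·(column of B):
AB[1,1] = (-2)(-2) + (2)(-2) = 0
AB[1,2] = (-2)(-1) + (2)(3) = 8
AB[2,1] = (2)(-2) + (3)(-2) = -10
AB[2,2] = (2)(-1) + (3)(3) = 7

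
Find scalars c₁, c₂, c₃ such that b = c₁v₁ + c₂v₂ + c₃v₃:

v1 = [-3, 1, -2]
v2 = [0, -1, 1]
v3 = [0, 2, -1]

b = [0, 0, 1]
c1 = 0, c2 = 2, c3 = 1

b = 0·v1 + 2·v2 + 1·v3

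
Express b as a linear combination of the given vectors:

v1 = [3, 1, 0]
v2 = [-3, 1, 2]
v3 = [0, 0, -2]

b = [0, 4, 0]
c1 = 2, c2 = 2, c3 = 2

b = 2·v1 + 2·v2 + 2·v3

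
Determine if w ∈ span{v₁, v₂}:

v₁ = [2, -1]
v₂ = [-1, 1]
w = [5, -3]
Yes

Form the augmented matrix and row-reduce:
[v₁|v₂|w] = 
  [  2,  -1,   5]
  [ -1,   1,  -3]
R2 → R2 + (1/2)·R1
REF = 
  [   2,   -1,    5]
  [   0,  1/2, -1/2]

No row of the form [0 0 | nonzero], so the system is consistent. Back-substitution gives c₁ = 2, c₂ = -1: w = (2)·v₁ + (-1)·v₂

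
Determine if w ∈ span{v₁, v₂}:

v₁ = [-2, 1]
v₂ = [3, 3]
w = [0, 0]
Yes

Form the augmented matrix and row-reduce:
[v₁|v₂|w] = 
  [ -2,   3,   0]
  [  1,   3,   0]
R2 → R2 + (1/2)·R1
REF = 
  [ -2,   3,   0]
  [  0, 9/2,   0]

No row of the form [0 0 | nonzero], so the system is consistent. Back-substitution gives c₁ = 0, c₂ = 0: w = (0)·v₁ + (0)·v₂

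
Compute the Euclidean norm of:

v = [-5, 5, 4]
8.124

||v||₂ = √((-5)² + (5)² + (4)²) = √66 = 8.124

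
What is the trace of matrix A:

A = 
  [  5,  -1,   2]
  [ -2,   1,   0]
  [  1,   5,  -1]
5

tr(A) = 5 + 1 + -1 = 5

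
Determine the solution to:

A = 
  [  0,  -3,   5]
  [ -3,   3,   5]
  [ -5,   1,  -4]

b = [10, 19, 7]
Row reduce the augmented matrix [A|b]:
Swap R1 ↔ R2
R3 → R3 - (5/3)·R1
R3 → R3 - (4/3)·R2
REF = 
  [ -3,   3,   5,  19]
  [  0,  -3,   5,  10]
  [  0,   0, -19, -38]

Back-substitution:
x₃ = (-38) / (-19) = 2
x₂ = (10 - (5)(2)) / (-3) = 0
x₁ = (19 - (3)(0) - (5)(2)) / (-3) = -3

x = [-3, 0, 2]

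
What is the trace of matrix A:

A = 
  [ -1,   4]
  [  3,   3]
2

tr(A) = -1 + 3 = 2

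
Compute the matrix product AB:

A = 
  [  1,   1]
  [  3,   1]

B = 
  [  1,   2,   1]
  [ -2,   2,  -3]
A is 2×2 and B is 2×3, so AB is 2×3. Each entry is (row of A)·(column of B):
AB[1,1] = (1)(1) + (1)(-2) = -1
AB[1,2] = (1)(2) + (1)(2) = 4
AB[1,3] = (1)(1) + (1)(-3) = -2
AB[2,1] = (3)(1) + (1)(-2) = 1
AB[2,2] = (3)(2) + (1)(2) = 8
AB[2,3] = (3)(1) + (1)(-3) = 0

AB = 
  [ -1,   4,  -2]
  [  1,   8,   0]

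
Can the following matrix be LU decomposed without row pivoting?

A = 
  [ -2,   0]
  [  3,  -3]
Yes.
A[1,1] = -2 ≠ 0, so Gaussian elimination proceeds without a row swap: multiplier ℓ₂₁ = (3)/(-2) = -3/2, and U[2,2] = -3 - (-3/2)(0) = -3.
L = 
  [   1,    0]
  [-3/2,    1]
U = 
  [ -2,   0]
  [  0,  -3]
Check row 2 of LU: [(-3/2)(-2), (-3/2)(0) + (-3)] = [3, -3] = row 2 of A ✓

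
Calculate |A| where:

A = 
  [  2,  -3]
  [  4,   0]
For a 2×2 matrix, det = ad - bc = (2)(0) - (-3)(4) = 12

det(A) = 12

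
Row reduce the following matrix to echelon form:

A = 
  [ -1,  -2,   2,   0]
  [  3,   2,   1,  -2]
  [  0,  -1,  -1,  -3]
Row operations:
R2 → R2 + (3)·R1
R3 → R3 - (1/4)·R2

Resulting echelon form:
REF = 
  [   -1,    -2,     2,     0]
  [    0,    -4,     7,    -2]
  [    0,     0, -11/4,  -5/2]

Rank = 3 (number of non-zero pivot rows).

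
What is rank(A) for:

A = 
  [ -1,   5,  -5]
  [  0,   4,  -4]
rank(A) = 2

Row reduce:
(no row operations needed)
REF = 
  [ -1,   5,  -5]
  [  0,   4,  -4]
Pivot columns: 1, 2 → 2 pivots.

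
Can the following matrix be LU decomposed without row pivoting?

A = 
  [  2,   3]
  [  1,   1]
Yes.
A[1,1] = 2 ≠ 0, so Gaussian elimination proceeds without a row swap: multiplier ℓ₂₁ = (1)/(2) = 1/2, and U[2,2] = 1 - (1/2)(3) = -1/2.
L = 
  [  1,   0]
  [1/2,   1]
U = 
  [   2,    3]
  [   0, -1/2]
Check row 2 of LU: [(1/2)(2), (1/2)(3) + (-1/2)] = [1, 1] = row 2 of A ✓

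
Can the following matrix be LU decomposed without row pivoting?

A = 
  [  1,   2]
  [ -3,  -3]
Yes.
A[1,1] = 1 ≠ 0, so Gaussian elimination proceeds without a row swap: multiplier ℓ₂₁ = (-3)/(1) = -3, and U[2,2] = -3 - (-3)(2) = 3.
L = 
  [  1,   0]
  [ -3,   1]
U = 
  [  1,   2]
  [  0,   3]
Check row 2 of LU: [(-3)(1), (-3)(2) + 3] = [-3, -3] = row 2 of A ✓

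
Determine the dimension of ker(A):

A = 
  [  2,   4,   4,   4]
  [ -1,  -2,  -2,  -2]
nullity(A) = 3

Row reduce:
R2 → R2 + (1/2)·R1
REF = 
  [  2,   4,   4,   4]
  [  0,   0,   0,   0]
Pivot columns: 1 → 1 pivot.
rank(A) = 1, so nullity(A) = 4 - 1 = 3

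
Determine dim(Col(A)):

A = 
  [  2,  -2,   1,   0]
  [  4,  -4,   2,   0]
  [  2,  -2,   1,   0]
Row reduce:
R2 → R2 - (2)·R1
R3 → R3 - (1)·R1
REF = 
  [  2,  -2,   1,   0]
  [  0,   0,   0,   0]
  [  0,   0,   0,   0]
Pivot columns: 1 → 1 pivot.
dim(Col(A)) = number of pivot columns = 1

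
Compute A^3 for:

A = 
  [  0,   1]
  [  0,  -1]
A² = A·A:
A²[1,1] = (0)(0) + (1)(0) = 0
A²[1,2] = (0)(1) + (1)(-1) = -1
A²[2,1] = (0)(0) + (-1)(0) = 0
A²[2,2] = (0)(1) + (-1)(-1) = 1
A² = 
  [  0,  -1]
  [  0,   1]

A^3 = A^2·A:
A^3[1,1] = (0)(0) + (-1)(0) = 0
A^3[1,2] = (0)(1) + (-1)(-1) = 1
A^3[2,1] = (0)(0) + (1)(0) = 0
A^3[2,2] = (0)(1) + (1)(-1) = -1
A^3 = 
  [  0,   1]
  [  0,  -1]

Therefore
A^3 = 
  [  0,   1]
  [  0,  -1]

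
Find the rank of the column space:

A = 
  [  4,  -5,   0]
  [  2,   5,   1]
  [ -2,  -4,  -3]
dim(Col(A)) = 3

Row reduce:
R2 → R2 - (1/2)·R1
R3 → R3 + (1/2)·R1
R3 → R3 + (13/15)·R2
REF = 
  [     4,     -5,      0]
  [     0,   15/2,      1]
  [     0,      0, -32/15]
Pivot columns: 1, 2, 3 → 3 pivots.
dim(Col(A)) = number of pivot columns = 3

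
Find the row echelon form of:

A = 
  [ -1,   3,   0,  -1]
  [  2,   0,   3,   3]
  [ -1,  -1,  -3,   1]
Row operations:
R2 → R2 + (2)·R1
R3 → R3 - (1)·R1
R3 → R3 + (2/3)·R2

Resulting echelon form:
REF = 
  [ -1,   3,   0,  -1]
  [  0,   6,   3,   1]
  [  0,   0,  -1, 8/3]

Rank = 3 (number of non-zero pivot rows).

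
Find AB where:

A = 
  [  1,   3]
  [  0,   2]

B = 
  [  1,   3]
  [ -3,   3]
A is 2×2 and B is 2×2, so AB is 2×2. Each entry is (row of A)·(column of B):
AB[1,1] = (1)(1) + (3)(-3) = -8
AB[1,2] = (1)(3) + (3)(3) = 12
AB[2,1] = (0)(1) + (2)(-3) = -6
AB[2,2] = (0)(3) + (2)(3) = 6

AB = 
  [ -8,  12]
  [ -6,   6]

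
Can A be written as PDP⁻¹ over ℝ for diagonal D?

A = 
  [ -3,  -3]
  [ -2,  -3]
Yes

tr(A) = -6, det(A) = 3
Characteristic polynomial: λ² - tr(A)λ + det(A) = λ² + 6λ + 3
λ² + 6λ + 3 = 0  ⇒  λ = (-6 ± √((6)² - 4·(3)))/2 = (-6 ± √(24))/2
  = -3 + √6,  -3 - √6
Eigenvalues: -3 + √6, -3 - √6  (≈ -0.5505, -5.449)
The two irrational eigenvalues are distinct (simple), so each has alg. mult. = geom. mult. = 1.
Sum of geometric multiplicities equals n, so A has n independent eigenvectors.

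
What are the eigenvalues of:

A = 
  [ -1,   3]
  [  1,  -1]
λ = -1 + √3, -1 - √3  (≈ 0.7321, -2.732)

tr(A) = -2, det(A) = -2
Characteristic polynomial: λ² - tr(A)λ + det(A) = λ² + 2λ - 2
λ² + 2λ - 2 = 0  ⇒  λ = (-2 ± √((2)² - 4·(-2)))/2 = (-2 ± √(12))/2
  = -1 + √3,  -1 - √3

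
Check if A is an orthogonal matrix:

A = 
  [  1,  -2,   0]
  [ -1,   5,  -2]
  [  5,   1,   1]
No

AᵀA = 
  [ 27,  -2,   7]
  [ -2,  30,  -9]
  [  7,  -9,   5]
≠ I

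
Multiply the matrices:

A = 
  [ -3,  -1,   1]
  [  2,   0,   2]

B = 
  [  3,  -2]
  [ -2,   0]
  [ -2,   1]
A is 2×3 and B is 3×2, so AB is 2×2. Each entry is (row of A)·(column of B):
AB[1,1] = (-3)(3) + (-1)(-2) + (1)(-2) = -9
AB[1,2] = (-3)(-2) + (-1)(0) + (1)(1) = 7
AB[2,1] = (2)(3) + (0)(-2) + (2)(-2) = 2
AB[2,2] = (2)(-2) + (0)(0) + (2)(1) = -2

AB = 
  [ -9,   7]
  [  2,  -2]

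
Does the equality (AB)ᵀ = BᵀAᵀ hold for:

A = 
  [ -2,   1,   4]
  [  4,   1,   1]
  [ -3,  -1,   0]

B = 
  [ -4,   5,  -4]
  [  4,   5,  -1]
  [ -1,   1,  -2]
Yes

(AB)ᵀ = 
  [  8, -13,   8]
  [ -1,  26, -20]
  [ -1, -19,  13]

BᵀAᵀ = 
  [  8, -13,   8]
  [ -1,  26, -20]
  [ -1, -19,  13]

Both sides are equal — this is the standard identity (AB)ᵀ = BᵀAᵀ, which holds for all A, B.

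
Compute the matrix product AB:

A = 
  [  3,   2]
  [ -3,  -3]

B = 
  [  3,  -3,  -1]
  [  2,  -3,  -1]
A is 2×2 and B is 2×3, so AB is 2×3. Each entry is (row of A)·(column of B):
AB[1,1] = (3)(3) + (2)(2) = 13
AB[1,2] = (3)(-3) + (2)(-3) = -15
AB[1,3] = (3)(-1) + (2)(-1) = -5
AB[2,1] = (-3)(3) + (-3)(2) = -15
AB[2,2] = (-3)(-3) + (-3)(-3) = 18
AB[2,3] = (-3)(-1) + (-3)(-1) = 6

AB = 
  [ 13, -15,  -5]
  [-15,  18,   6]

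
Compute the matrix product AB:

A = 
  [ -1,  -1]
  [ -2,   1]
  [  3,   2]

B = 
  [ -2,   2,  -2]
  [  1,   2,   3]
AB = 
  [  1,  -4,  -1]
  [  5,  -2,   7]
  [ -4,  10,   0]

A is 3×2 and B is 2×3, so AB is 3×3. Each entry is (row of A)·(column of B):
AB[1,1] = (-1)(-2) + (-1)(1) = 1
AB[1,2] = (-1)(2) + (-1)(2) = -4
AB[1,3] = (-1)(-2) + (-1)(3) = -1
AB[2,1] = (-2)(-2) + (1)(1) = 5
AB[2,2] = (-2)(2) + (1)(2) = -2
AB[2,3] = (-2)(-2) + (1)(3) = 7
AB[3,1] = (3)(-2) + (2)(1) = -4
AB[3,2] = (3)(2) + (2)(2) = 10
AB[3,3] = (3)(-2) + (2)(3) = 0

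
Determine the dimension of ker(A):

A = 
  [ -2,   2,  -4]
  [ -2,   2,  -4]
nullity(A) = 2

Row reduce:
R2 → R2 - (1)·R1
REF = 
  [ -2,   2,  -4]
  [  0,   0,   0]
Pivot columns: 1 → 1 pivot.
rank(A) = 1, so nullity(A) = 3 - 1 = 2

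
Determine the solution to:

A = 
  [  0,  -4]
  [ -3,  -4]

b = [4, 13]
x = [-3, -1]

Row reduce the augmented matrix [A|b]:
Swap R1 ↔ R2
REF = 
  [ -3,  -4,  13]
  [  0,  -4,   4]

Back-substitution:
x₂ = 4 / (-4) = -1
x₁ = (13 - (-4)(-1)) / (-3) = -3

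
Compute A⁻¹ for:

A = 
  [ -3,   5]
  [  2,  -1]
det(A) = (-3)(-1) - (5)(2) = -7
For a 2×2 matrix, A⁻¹ = (1/det(A)) · [[d, -b], [-c, a]]
    = (-1/7) · [[-1, -5], [-2, -3]]

A⁻¹ = 
  [1/7, 5/7]
  [2/7, 3/7]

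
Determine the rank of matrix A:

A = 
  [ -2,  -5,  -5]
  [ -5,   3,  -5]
Row reduce:
R2 → R2 - (5/2)·R1
REF = 
  [  -2,   -5,   -5]
  [   0, 31/2, 15/2]
Pivot columns: 1, 2 → 2 pivots.

rank(A) = 2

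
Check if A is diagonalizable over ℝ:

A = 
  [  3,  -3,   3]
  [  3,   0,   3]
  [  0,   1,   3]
No

Characteristic polynomial: det(λI - A) = λ³ - 6λ² + 15λ - 27
By the rational root theorem any rational root is an integer dividing 27; none of those is a root, so p(λ) has no rational roots and hence (being an irreducible cubic) no repeated roots.
Discriminant of the cubic: Δ = -4671
Δ < 0 ⇒ one real eigenvalue and a complex-conjugate pair: λ ≈ 3.931, 1.034 + 2.408i, 1.034 - 2.408i
Has complex eigenvalues (not diagonalizable over ℝ).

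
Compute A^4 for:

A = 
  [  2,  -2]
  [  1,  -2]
A^4 = 
  [  4,   0]
  [  0,   4]

A² = A·A:
A²[1,1] = (2)(2) + (-2)(1) = 2
A²[1,2] = (2)(-2) + (-2)(-2) = 0
A²[2,1] = (1)(2) + (-2)(1) = 0
A²[2,2] = (1)(-2) + (-2)(-2) = 2
A² = 
  [  2,   0]
  [  0,   2]

A^3 = A^2·A:
A^3[1,1] = (2)(2) + (0)(1) = 4
A^3[1,2] = (2)(-2) + (0)(-2) = -4
A^3[2,1] = (0)(2) + (2)(1) = 2
A^3[2,2] = (0)(-2) + (2)(-2) = -4
A^3 = 
  [  4,  -4]
  [  2,  -4]

A^4 = A^3·A:
A^4[1,1] = (4)(2) + (-4)(1) = 4
A^4[1,2] = (4)(-2) + (-4)(-2) = 0
A^4[2,1] = (2)(2) + (-4)(1) = 0
A^4[2,2] = (2)(-2) + (-4)(-2) = 4
A^4 = 
  [  4,   0]
  [  0,   4]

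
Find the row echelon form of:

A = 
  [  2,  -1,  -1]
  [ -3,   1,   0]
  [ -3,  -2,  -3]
Row operations:
R2 → R2 + (3/2)·R1
R3 → R3 + (3/2)·R1
R3 → R3 - (7)·R2

Resulting echelon form:
REF = 
  [   2,   -1,   -1]
  [   0, -1/2, -3/2]
  [   0,    0,    6]

Rank = 3 (number of non-zero pivot rows).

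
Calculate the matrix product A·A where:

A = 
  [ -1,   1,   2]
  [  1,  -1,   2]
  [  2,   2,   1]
A² = A·A:
A²[1,1] = (-1)(-1) + (1)(1) + (2)(2) = 6
A²[1,2] = (-1)(1) + (1)(-1) + (2)(2) = 2
A²[1,3] = (-1)(2) + (1)(2) + (2)(1) = 2
A²[2,1] = (1)(-1) + (-1)(1) + (2)(2) = 2
A²[2,2] = (1)(1) + (-1)(-1) + (2)(2) = 6
A²[2,3] = (1)(2) + (-1)(2) + (2)(1) = 2
A²[3,1] = (2)(-1) + (2)(1) + (1)(2) = 2
A²[3,2] = (2)(1) + (2)(-1) + (1)(2) = 2
A²[3,3] = (2)(2) + (2)(2) + (1)(1) = 9
A² = 
  [  6,   2,   2]
  [  2,   6,   2]
  [  2,   2,   9]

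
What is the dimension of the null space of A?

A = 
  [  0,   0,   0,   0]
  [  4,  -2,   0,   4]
nullity(A) = 3

Row reduce:
Swap R1 ↔ R2
REF = 
  [  4,  -2,   0,   4]
  [  0,   0,   0,   0]
Pivot columns: 1 → 1 pivot.
rank(A) = 1, so nullity(A) = 4 - 1 = 3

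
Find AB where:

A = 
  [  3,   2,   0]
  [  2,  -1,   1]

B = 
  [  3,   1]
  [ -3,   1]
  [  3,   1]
A is 2×3 and B is 3×2, so AB is 2×2. Each entry is (row of A)·(column of B):
AB[1,1] = (3)(3) + (2)(-3) + (0)(3) = 3
AB[1,2] = (3)(1) + (2)(1) + (0)(1) = 5
AB[2,1] = (2)(3) + (-1)(-3) + (1)(3) = 12
AB[2,2] = (2)(1) + (-1)(1) + (1)(1) = 2

AB = 
  [  3,   5]
  [ 12,   2]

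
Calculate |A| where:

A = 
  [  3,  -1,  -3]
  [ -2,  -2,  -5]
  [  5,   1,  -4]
Cofactor expansion along row 1:
det(A) = (3)·((-2)(-4) - (-5)(1)) - (-1)·((-2)(-4) - (-5)(5)) + (-3)·((-2)(1) - (-2)(5))
  = (3)(13) - (-1)(33) + (-3)(8)
  = 48

det(A) = 48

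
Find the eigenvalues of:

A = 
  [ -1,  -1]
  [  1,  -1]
tr(A) = -2, det(A) = 2
Characteristic polynomial: λ² - tr(A)λ + det(A) = λ² + 2λ + 2
λ² + 2λ + 2 = 0  ⇒  λ = (-2 ± √((2)² - 4·(2)))/2 = (-2 ± √(-4))/2
  = -1 + i,  -1 - i

λ = -1 + i, -1 - i  (≈ -1 + 1i, -1 - 1i)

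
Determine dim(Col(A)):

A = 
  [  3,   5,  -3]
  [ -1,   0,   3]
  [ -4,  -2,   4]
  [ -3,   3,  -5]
Row reduce:
R2 → R2 + (1/3)·R1
R3 → R3 + (4/3)·R1
R4 → R4 + (1)·R1
R3 → R3 - (14/5)·R2
R4 → R4 - (24/5)·R2
R4 → R4 - (22/7)·R3
REF = 
  [    3,     5,    -3]
  [    0,   5/3,     2]
  [    0,     0, -28/5]
  [    0,     0,     0]
Pivot columns: 1, 2, 3 → 3 pivots.
dim(Col(A)) = number of pivot columns = 3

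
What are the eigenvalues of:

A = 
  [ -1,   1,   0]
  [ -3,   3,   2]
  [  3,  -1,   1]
λ = 2, (1 + i√7)/2, (1 - i√7)/2  (≈ 2, 0.5 + 1.323i, 0.5 - 1.323i)

Characteristic polynomial: det(λI - A) = λ³ - 3λ² + 4λ - 4
Testing integer divisors of the constant term: p(2) = 0, so (λ - 2) is a factor:
p(λ) = (λ - 2)(λ² - λ + 2)
λ² - λ + 2 = 0  ⇒  λ = (1 ± √((-1)² - 4·(2)))/2 = (1 ± √(-7))/2
  = (1 + i√7)/2,  (1 - i√7)/2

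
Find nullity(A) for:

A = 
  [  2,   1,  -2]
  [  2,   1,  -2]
nullity(A) = 2

Row reduce:
R2 → R2 - (1)·R1
REF = 
  [  2,   1,  -2]
  [  0,   0,   0]
Pivot columns: 1 → 1 pivot.
rank(A) = 1, so nullity(A) = 3 - 1 = 2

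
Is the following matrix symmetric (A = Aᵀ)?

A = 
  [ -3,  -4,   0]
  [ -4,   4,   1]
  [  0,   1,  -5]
Yes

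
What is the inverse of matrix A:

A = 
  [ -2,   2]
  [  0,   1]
det(A) = (-2)(1) - (2)(0) = -2
For a 2×2 matrix, A⁻¹ = (1/det(A)) · [[d, -b], [-c, a]]
    = (-1/2) · [[1, -2], [0, -2]]

A⁻¹ = 
  [-1/2,    1]
  [   0,    1]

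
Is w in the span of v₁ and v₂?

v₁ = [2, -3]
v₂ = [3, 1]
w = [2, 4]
Yes

Form the augmented matrix and row-reduce:
[v₁|v₂|w] = 
  [  2,   3,   2]
  [ -3,   1,   4]
R2 → R2 + (3/2)·R1
REF = 
  [   2,    3,    2]
  [   0, 11/2,    7]

No row of the form [0 0 | nonzero], so the system is consistent. Back-substitution gives c₁ = -10/11, c₂ = 14/11: w = (-10/11)·v₁ + (14/11)·v₂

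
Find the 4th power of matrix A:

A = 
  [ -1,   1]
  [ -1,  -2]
A² = A·A:
A²[1,1] = (-1)(-1) + (1)(-1) = 0
A²[1,2] = (-1)(1) + (1)(-2) = -3
A²[2,1] = (-1)(-1) + (-2)(-1) = 3
A²[2,2] = (-1)(1) + (-2)(-2) = 3
A² = 
  [  0,  -3]
  [  3,   3]

A^3 = A^2·A:
A^3[1,1] = (0)(-1) + (-3)(-1) = 3
A^3[1,2] = (0)(1) + (-3)(-2) = 6
A^3[2,1] = (3)(-1) + (3)(-1) = -6
A^3[2,2] = (3)(1) + (3)(-2) = -3
A^3 = 
  [  3,   6]
  [ -6,  -3]

A^4 = A^3·A:
A^4[1,1] = (3)(-1) + (6)(-1) = -9
A^4[1,2] = (3)(1) + (6)(-2) = -9
A^4[2,1] = (-6)(-1) + (-3)(-1) = 9
A^4[2,2] = (-6)(1) + (-3)(-2) = 0
A^4 = 
  [ -9,  -9]
  [  9,   0]

Therefore
A^4 = 
  [ -9,  -9]
  [  9,   0]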